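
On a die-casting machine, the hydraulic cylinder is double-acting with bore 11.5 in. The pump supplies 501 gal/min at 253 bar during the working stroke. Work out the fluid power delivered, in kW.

Hydraulic power = P × Q

W ≈ 800 kW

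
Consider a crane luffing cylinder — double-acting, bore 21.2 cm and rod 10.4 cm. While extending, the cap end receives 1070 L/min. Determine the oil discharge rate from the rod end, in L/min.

Cap-side area A_cap = π/4 × (21.2 cm)² = 353.0 cm^2
Rod-side annular area A_ann = π/4 × (21.2² − 10.4²) = 268.0 cm^2
Piston speed v = Q_in/A_cap; rod-end outflow Q_out = v × A_ann = Q_in × A_ann/A_cap.

Q_out ≈ 812 L/min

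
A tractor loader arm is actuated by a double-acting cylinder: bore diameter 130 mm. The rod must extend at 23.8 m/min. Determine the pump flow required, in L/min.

Cap-side area A_cap = π/4 × (130 mm)² = 13270 mm^2
Q = A × v

Q ≈ 316 L/min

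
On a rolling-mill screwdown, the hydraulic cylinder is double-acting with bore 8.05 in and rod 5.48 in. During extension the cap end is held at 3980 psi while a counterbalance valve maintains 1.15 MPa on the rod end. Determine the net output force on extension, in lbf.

Cap-side area A_cap = π/4 × (8.05 in)² = 50.90 in^2
Rod-side annular area A_ann = π/4 × (8.05² − 5.48²) = 27.31 in^2
Net thrust = P_cap·A_cap − P_rod·A_ann = 2.026e5 lbf − 4555 lbf

F ≈ 1.98e5 lbf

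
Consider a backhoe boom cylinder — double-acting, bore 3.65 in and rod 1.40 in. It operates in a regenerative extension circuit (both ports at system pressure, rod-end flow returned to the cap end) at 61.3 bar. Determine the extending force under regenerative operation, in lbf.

F ≈ 1370 lbf

With equal pressure on both faces, forces on the annular region cancel; the net push is pressure × rod cross-section.
Rod cross-section A_rod = π/4 × (1.40 in)² = 1.539 in^2
F = P × A_rod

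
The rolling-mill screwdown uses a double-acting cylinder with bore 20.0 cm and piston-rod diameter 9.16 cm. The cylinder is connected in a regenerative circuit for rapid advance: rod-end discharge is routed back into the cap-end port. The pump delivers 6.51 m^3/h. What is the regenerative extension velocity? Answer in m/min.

v ≈ 16.5 m/min

In regeneration the rod-end outflow joins the pump flow into the cap end, so the net volume the pump must supply per unit advance equals the rod cross-section area.
Rod cross-section A_rod = π/4 × (9.16 cm)² = 65.90 cm^2
v = Q_pump / A_rod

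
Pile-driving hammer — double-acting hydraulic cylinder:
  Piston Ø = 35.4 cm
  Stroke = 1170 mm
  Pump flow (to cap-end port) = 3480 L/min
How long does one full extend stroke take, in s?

Cap-side area A_cap = π/4 × (35.4 cm)² = 984.2 cm^2
Swept volume V = A × L; t = V / Q = A·L / Q

t ≈ 1.99 s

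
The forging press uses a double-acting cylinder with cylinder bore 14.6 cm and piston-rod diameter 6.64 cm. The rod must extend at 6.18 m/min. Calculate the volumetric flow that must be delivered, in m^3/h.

Cap-side area A_cap = π/4 × (14.6 cm)² = 167.4 cm^2
Q = A × v

Q ≈ 6.21 m^3/h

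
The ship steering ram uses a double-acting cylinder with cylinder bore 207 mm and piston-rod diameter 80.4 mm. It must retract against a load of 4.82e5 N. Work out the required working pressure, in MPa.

P ≈ 16.9 MPa

Rod-side annular area A_ann = π/4 × (207² − 80.4²) = 28580 mm^2
Retraction: pressure acts on the annular area.
P = F / A = 4.82e5 N / A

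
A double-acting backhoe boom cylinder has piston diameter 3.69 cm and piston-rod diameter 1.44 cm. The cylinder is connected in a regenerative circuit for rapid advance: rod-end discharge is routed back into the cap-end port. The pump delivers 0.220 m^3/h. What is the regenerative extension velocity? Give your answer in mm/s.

v ≈ 375 mm/s

In regeneration the rod-end outflow joins the pump flow into the cap end, so the net volume the pump must supply per unit advance equals the rod cross-section area.
Rod cross-section A_rod = π/4 × (1.44 cm)² = 1.629 cm^2
v = Q_pump / A_rod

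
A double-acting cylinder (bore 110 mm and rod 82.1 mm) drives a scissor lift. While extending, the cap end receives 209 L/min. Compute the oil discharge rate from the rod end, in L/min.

Cap-side area A_cap = π/4 × (110 mm)² = 9503 mm^2
Rod-side annular area A_ann = π/4 × (110² − 82.1²) = 4209 mm^2
Piston speed v = Q_in/A_cap; rod-end outflow Q_out = v × A_ann = Q_in × A_ann/A_cap.

Q_out ≈ 92.6 L/min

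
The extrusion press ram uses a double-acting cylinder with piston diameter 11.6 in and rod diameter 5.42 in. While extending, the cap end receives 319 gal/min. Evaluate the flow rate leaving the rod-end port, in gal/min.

Cap-side area A_cap = π/4 × (11.6 in)² = 105.7 in^2
Rod-side annular area A_ann = π/4 × (11.6² − 5.42²) = 82.61 in^2
Piston speed v = Q_in/A_cap; rod-end outflow Q_out = v × A_ann = Q_in × A_ann/A_cap.

Q_out ≈ 249 gal/min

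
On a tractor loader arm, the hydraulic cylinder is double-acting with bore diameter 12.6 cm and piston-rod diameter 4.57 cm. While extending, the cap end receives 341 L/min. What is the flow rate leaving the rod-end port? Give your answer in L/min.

Cap-side area A_cap = π/4 × (12.6 cm)² = 124.7 cm^2
Rod-side annular area A_ann = π/4 × (12.6² − 4.57²) = 108.3 cm^2
Piston speed v = Q_in/A_cap; rod-end outflow Q_out = v × A_ann = Q_in × A_ann/A_cap.

Q_out ≈ 296 L/min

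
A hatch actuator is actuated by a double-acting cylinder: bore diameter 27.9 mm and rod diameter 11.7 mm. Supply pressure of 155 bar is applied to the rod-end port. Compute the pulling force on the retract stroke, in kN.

F ≈ 7.81 kN

Rod-side annular area A_ann = π/4 × (27.9² − 11.7²) = 503.8 mm^2
On retraction the pressure acts on the annular area (bore minus rod).
F = P × A_ann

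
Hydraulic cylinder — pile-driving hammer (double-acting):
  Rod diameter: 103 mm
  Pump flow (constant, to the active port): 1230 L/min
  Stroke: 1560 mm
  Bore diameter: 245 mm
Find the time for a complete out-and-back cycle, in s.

t ≈ 6.54 s

Cap-side area A_cap = π/4 × (245 mm)² = 47140 mm^2
Rod-side annular area A_ann = π/4 × (245² − 103²) = 38810 mm^2
t_ext = A_cap·L/Q = 3.588 s
t_ret = A_ann·L/Q = 2.953 s
t_cycle = t_ext + t_ret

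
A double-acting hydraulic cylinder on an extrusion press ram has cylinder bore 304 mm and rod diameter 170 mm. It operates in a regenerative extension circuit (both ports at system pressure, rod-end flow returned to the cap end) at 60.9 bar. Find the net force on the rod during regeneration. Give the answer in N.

F ≈ 1.38e5 N

With equal pressure on both faces, forces on the annular region cancel; the net push is pressure × rod cross-section.
Rod cross-section A_rod = π/4 × (170 mm)² = 22700 mm^2
F = P × A_rod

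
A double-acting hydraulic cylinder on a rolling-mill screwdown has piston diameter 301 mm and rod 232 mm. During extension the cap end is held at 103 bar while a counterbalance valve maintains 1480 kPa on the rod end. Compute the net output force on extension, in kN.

Cap-side area A_cap = π/4 × (301 mm)² = 71160 mm^2
Rod-side annular area A_ann = π/4 × (301² − 232²) = 28880 mm^2
Net thrust = P_cap·A_cap − P_rod·A_ann = 732.9 kN − 42.75 kN

F ≈ 690 kN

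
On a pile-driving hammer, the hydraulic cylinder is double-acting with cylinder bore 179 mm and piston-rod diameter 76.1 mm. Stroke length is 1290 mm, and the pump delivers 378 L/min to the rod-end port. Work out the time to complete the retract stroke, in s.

Rod-side annular area A_ann = π/4 × (179² − 76.1²) = 20620 mm^2
Swept volume V = A × L; t = V / Q = A·L / Q

t ≈ 4.22 s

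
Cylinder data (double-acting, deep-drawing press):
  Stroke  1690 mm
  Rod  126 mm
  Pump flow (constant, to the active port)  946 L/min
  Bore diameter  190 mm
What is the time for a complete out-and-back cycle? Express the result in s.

Cap-side area A_cap = π/4 × (190 mm)² = 28350 mm^2
Rod-side annular area A_ann = π/4 × (190² − 126²) = 15880 mm^2
t_ext = A_cap·L/Q = 3.039 s
t_ret = A_ann·L/Q = 1.703 s
t_cycle = t_ext + t_ret

t ≈ 4.74 s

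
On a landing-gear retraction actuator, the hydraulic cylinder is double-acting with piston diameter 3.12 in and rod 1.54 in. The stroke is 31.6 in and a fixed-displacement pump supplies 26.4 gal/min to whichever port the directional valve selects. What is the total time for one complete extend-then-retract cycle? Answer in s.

t ≈ 4.17 s

Cap-side area A_cap = π/4 × (3.12 in)² = 7.645 in^2
Rod-side annular area A_ann = π/4 × (3.12² − 1.54²) = 5.783 in^2
t_ext = A_cap·L/Q = 2.377 s
t_ret = A_ann·L/Q = 1.798 s
t_cycle = t_ext + t_ret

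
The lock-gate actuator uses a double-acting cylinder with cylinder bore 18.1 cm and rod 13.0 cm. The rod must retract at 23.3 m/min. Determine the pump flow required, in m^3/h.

Rod-side annular area A_ann = π/4 × (18.1² − 13.0²) = 124.6 cm^2
Q = A × v

Q ≈ 17.4 m^3/h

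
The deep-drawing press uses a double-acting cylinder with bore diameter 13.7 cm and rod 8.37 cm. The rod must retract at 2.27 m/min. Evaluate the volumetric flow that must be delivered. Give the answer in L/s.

Rod-side annular area A_ann = π/4 × (13.7² − 8.37²) = 92.39 cm^2
Q = A × v

Q ≈ 0.350 L/s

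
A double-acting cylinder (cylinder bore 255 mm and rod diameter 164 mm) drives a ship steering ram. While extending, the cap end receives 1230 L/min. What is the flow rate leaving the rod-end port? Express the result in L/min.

Cap-side area A_cap = π/4 × (255 mm)² = 51070 mm^2
Rod-side annular area A_ann = π/4 × (255² − 164²) = 29950 mm^2
Piston speed v = Q_in/A_cap; rod-end outflow Q_out = v × A_ann = Q_in × A_ann/A_cap.

Q_out ≈ 721 L/min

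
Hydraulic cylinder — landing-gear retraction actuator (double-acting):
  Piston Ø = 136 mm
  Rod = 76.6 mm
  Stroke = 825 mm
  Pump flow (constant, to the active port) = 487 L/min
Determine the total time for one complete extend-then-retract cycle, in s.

Cap-side area A_cap = π/4 × (136 mm)² = 14530 mm^2
Rod-side annular area A_ann = π/4 × (136² − 76.6²) = 9918 mm^2
t_ext = A_cap·L/Q = 1.477 s
t_ret = A_ann·L/Q = 1.008 s
t_cycle = t_ext + t_ret

t ≈ 2.48 s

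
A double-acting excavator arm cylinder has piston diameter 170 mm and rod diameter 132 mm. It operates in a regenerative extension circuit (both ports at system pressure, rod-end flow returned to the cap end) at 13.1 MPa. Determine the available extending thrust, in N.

F ≈ 1.79e5 N

With equal pressure on both faces, forces on the annular region cancel; the net push is pressure × rod cross-section.
Rod cross-section A_rod = π/4 × (132 mm)² = 13680 mm^2
F = P × A_rod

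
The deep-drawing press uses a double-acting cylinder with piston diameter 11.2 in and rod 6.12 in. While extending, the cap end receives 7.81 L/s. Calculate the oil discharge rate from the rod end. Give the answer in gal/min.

Cap-side area A_cap = π/4 × (11.2 in)² = 98.52 in^2
Rod-side annular area A_ann = π/4 × (11.2² − 6.12²) = 69.10 in^2
Piston speed v = Q_in/A_cap; rod-end outflow Q_out = v × A_ann = Q_in × A_ann/A_cap.

Q_out ≈ 86.8 gal/min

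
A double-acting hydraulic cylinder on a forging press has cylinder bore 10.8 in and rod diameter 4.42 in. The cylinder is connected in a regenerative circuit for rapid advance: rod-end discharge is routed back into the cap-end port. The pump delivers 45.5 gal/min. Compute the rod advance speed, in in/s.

In regeneration the rod-end outflow joins the pump flow into the cap end, so the net volume the pump must supply per unit advance equals the rod cross-section area.
Rod cross-section A_rod = π/4 × (4.42 in)² = 15.34 in^2
v = Q_pump / A_rod

v ≈ 11.4 in/s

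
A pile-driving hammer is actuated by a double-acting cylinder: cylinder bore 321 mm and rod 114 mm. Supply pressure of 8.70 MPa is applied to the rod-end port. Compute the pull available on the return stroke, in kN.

F ≈ 615 kN

Rod-side annular area A_ann = π/4 × (321² − 114²) = 70720 mm^2
On retraction the pressure acts on the annular area (bore minus rod).
F = P × A_ann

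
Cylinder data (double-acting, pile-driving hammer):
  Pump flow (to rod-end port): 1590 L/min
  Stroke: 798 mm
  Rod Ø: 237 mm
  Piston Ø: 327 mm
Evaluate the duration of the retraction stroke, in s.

Rod-side annular area A_ann = π/4 × (327² − 237²) = 39870 mm^2
Swept volume V = A × L; t = V / Q = A·L / Q

t ≈ 1.20 s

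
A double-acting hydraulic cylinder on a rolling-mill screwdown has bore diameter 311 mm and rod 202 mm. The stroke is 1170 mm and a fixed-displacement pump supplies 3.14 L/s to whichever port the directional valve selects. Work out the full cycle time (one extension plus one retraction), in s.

t ≈ 44.7 s

Cap-side area A_cap = π/4 × (311 mm)² = 75960 mm^2
Rod-side annular area A_ann = π/4 × (311² − 202²) = 43920 mm^2
t_ext = A_cap·L/Q = 28.31 s
t_ret = A_ann·L/Q = 16.36 s
t_cycle = t_ext + t_ret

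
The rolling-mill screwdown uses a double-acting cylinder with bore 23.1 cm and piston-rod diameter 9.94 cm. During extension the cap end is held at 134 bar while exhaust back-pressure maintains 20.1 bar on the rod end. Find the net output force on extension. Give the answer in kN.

Cap-side area A_cap = π/4 × (23.1 cm)² = 419.1 cm^2
Rod-side annular area A_ann = π/4 × (23.1² − 9.94²) = 341.5 cm^2
Net thrust = P_cap·A_cap − P_rod·A_ann = 561.6 kN − 68.64 kN

F ≈ 493 kN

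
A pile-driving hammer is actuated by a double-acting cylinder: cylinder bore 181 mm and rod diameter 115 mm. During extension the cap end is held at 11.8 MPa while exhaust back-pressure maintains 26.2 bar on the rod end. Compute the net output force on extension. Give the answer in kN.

Cap-side area A_cap = π/4 × (181 mm)² = 25730 mm^2
Rod-side annular area A_ann = π/4 × (181² − 115²) = 15340 mm^2
Net thrust = P_cap·A_cap − P_rod·A_ann = 303.6 kN − 40.20 kN

F ≈ 263 kN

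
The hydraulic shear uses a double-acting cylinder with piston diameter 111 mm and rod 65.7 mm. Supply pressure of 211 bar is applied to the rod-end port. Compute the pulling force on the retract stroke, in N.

Rod-side annular area A_ann = π/4 × (111² − 65.7²) = 6287 mm^2
On retraction the pressure acts on the annular area (bore minus rod).
F = P × A_ann

F ≈ 1.33e5 N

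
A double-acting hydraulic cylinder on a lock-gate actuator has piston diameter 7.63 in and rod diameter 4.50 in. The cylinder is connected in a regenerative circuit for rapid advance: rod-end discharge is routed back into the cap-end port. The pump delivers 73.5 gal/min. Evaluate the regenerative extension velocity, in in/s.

v ≈ 17.8 in/s

In regeneration the rod-end outflow joins the pump flow into the cap end, so the net volume the pump must supply per unit advance equals the rod cross-section area.
Rod cross-section A_rod = π/4 × (4.50 in)² = 15.90 in^2
v = Q_pump / A_rod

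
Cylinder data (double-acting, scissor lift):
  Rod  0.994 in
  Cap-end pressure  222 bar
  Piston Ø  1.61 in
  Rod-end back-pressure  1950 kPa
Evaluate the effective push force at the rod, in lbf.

F ≈ 6200 lbf

Cap-side area A_cap = π/4 × (1.61 in)² = 2.036 in^2
Rod-side annular area A_ann = π/4 × (1.61² − 0.994²) = 1.260 in^2
Net thrust = P_cap·A_cap − P_rod·A_ann = 6555 lbf − 356.3 lbf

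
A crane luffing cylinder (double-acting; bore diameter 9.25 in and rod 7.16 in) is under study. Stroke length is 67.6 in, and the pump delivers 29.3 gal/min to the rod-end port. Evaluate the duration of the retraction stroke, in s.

Rod-side annular area A_ann = π/4 × (9.25² − 7.16²) = 26.94 in^2
Swept volume V = A × L; t = V / Q = A·L / Q

t ≈ 16.1 s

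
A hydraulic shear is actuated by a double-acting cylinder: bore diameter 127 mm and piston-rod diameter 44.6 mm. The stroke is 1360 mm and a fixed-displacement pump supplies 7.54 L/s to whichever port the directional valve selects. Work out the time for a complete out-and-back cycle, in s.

Cap-side area A_cap = π/4 × (127 mm)² = 12670 mm^2
Rod-side annular area A_ann = π/4 × (127² − 44.6²) = 11110 mm^2
t_ext = A_cap·L/Q = 2.285 s
t_ret = A_ann·L/Q = 2.003 s
t_cycle = t_ext + t_ret

t ≈ 4.29 s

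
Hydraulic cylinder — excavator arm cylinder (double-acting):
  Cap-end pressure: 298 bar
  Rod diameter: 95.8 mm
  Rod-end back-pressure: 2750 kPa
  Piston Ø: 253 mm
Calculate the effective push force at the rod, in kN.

F ≈ 1380 kN

Cap-side area A_cap = π/4 × (253 mm)² = 50270 mm^2
Rod-side annular area A_ann = π/4 × (253² − 95.8²) = 43060 mm^2
Net thrust = P_cap·A_cap − P_rod·A_ann = 1498 kN − 118.4 kN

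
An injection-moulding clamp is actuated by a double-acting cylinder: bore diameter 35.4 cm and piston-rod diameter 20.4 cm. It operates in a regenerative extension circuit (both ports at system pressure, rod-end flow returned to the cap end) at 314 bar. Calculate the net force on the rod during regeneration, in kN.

With equal pressure on both faces, forces on the annular region cancel; the net push is pressure × rod cross-section.
Rod cross-section A_rod = π/4 × (20.4 cm)² = 326.9 cm^2
F = P × A_rod

F ≈ 1030 kN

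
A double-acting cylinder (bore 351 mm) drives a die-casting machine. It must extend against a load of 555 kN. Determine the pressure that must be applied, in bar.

P ≈ 57.4 bar

Cap-side area A_cap = π/4 × (351 mm)² = 96760 mm^2
P = F / A = 555 kN / A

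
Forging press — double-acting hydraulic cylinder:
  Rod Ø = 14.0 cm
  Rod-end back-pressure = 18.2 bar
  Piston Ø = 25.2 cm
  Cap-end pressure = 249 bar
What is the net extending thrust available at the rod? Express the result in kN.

F ≈ 1180 kN

Cap-side area A_cap = π/4 × (25.2 cm)² = 498.8 cm^2
Rod-side annular area A_ann = π/4 × (25.2² − 14.0²) = 344.8 cm^2
Net thrust = P_cap·A_cap − P_rod·A_ann = 1242 kN − 62.76 kN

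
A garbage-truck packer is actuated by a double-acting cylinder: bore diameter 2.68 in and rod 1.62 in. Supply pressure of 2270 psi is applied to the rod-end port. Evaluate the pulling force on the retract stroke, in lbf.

F ≈ 8130 lbf

Rod-side annular area A_ann = π/4 × (2.68² − 1.62²) = 3.580 in^2
On retraction the pressure acts on the annular area (bore minus rod).
F = P × A_ann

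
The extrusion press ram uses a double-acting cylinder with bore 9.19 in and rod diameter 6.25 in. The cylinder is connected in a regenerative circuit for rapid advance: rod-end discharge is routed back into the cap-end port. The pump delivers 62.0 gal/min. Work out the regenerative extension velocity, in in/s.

In regeneration the rod-end outflow joins the pump flow into the cap end, so the net volume the pump must supply per unit advance equals the rod cross-section area.
Rod cross-section A_rod = π/4 × (6.25 in)² = 30.68 in^2
v = Q_pump / A_rod

v ≈ 7.78 in/s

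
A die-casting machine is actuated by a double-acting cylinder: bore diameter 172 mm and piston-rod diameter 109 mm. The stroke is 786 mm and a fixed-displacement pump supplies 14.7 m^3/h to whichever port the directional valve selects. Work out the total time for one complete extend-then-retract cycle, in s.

t ≈ 7.15 s

Cap-side area A_cap = π/4 × (172 mm)² = 23240 mm^2
Rod-side annular area A_ann = π/4 × (172² − 109²) = 13900 mm^2
t_ext = A_cap·L/Q = 4.473 s
t_ret = A_ann·L/Q = 2.676 s
t_cycle = t_ext + t_ret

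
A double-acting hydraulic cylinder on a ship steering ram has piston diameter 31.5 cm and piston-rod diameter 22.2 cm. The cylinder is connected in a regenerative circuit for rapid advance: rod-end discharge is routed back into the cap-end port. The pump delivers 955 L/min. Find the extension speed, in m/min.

v ≈ 24.7 m/min

In regeneration the rod-end outflow joins the pump flow into the cap end, so the net volume the pump must supply per unit advance equals the rod cross-section area.
Rod cross-section A_rod = π/4 × (22.2 cm)² = 387.1 cm^2
v = Q_pump / A_rod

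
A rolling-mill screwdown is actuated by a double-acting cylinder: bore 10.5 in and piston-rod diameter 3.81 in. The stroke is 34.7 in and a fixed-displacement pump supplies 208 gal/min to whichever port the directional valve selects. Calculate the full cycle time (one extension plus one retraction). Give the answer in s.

t ≈ 7.01 s

Cap-side area A_cap = π/4 × (10.5 in)² = 86.59 in^2
Rod-side annular area A_ann = π/4 × (10.5² − 3.81²) = 75.19 in^2
t_ext = A_cap·L/Q = 3.752 s
t_ret = A_ann·L/Q = 3.258 s
t_cycle = t_ext + t_ret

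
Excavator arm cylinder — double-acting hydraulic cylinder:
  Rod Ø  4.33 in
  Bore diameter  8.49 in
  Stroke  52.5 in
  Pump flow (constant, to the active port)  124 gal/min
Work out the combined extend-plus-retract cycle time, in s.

t ≈ 10.8 s

Cap-side area A_cap = π/4 × (8.49 in)² = 56.61 in^2
Rod-side annular area A_ann = π/4 × (8.49² − 4.33²) = 41.89 in^2
t_ext = A_cap·L/Q = 6.226 s
t_ret = A_ann·L/Q = 4.606 s
t_cycle = t_ext + t_ret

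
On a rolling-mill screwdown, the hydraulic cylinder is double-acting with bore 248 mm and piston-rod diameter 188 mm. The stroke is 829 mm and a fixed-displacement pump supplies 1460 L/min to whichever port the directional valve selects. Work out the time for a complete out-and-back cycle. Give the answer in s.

Cap-side area A_cap = π/4 × (248 mm)² = 48310 mm^2
Rod-side annular area A_ann = π/4 × (248² − 188²) = 20550 mm^2
t_ext = A_cap·L/Q = 1.646 s
t_ret = A_ann·L/Q = 0.7000 s
t_cycle = t_ext + t_ret

t ≈ 2.35 s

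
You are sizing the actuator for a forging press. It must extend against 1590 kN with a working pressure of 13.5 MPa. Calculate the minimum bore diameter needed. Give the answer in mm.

Extension force acts on the full piston face: F = P × (π/4)D².
D = √(4F / (πP)) = √(4 × 1590 kN / (π × 13.5 MPa))

D ≈ 387 mm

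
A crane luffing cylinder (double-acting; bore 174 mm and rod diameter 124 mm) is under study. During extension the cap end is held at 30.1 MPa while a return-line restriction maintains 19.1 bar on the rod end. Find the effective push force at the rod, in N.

Cap-side area A_cap = π/4 × (174 mm)² = 23780 mm^2
Rod-side annular area A_ann = π/4 × (174² − 124²) = 11700 mm^2
Net thrust = P_cap·A_cap − P_rod·A_ann = 7.157e5 N − 22350 N

F ≈ 6.93e5 N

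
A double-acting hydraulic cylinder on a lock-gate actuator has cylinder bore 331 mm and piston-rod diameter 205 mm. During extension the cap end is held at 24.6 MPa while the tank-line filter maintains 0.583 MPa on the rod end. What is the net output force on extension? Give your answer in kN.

F ≈ 2090 kN

Cap-side area A_cap = π/4 × (331 mm)² = 86050 mm^2
Rod-side annular area A_ann = π/4 × (331² − 205²) = 53040 mm^2
Net thrust = P_cap·A_cap − P_rod·A_ann = 2117 kN − 30.92 kN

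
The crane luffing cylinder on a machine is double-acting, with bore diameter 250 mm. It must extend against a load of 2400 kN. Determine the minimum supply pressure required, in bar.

P ≈ 489 bar

Cap-side area A_cap = π/4 × (250 mm)² = 49090 mm^2
P = F / A = 2400 kN / A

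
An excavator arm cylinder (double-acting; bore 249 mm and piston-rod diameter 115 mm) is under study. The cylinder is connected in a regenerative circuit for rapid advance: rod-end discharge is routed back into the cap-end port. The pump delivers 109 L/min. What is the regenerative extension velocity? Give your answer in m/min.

In regeneration the rod-end outflow joins the pump flow into the cap end, so the net volume the pump must supply per unit advance equals the rod cross-section area.
Rod cross-section A_rod = π/4 × (115 mm)² = 10390 mm^2
v = Q_pump / A_rod

v ≈ 10.5 m/min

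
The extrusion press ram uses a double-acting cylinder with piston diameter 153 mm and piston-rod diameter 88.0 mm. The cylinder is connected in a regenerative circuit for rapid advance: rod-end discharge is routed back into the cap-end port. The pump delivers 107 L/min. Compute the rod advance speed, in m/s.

In regeneration the rod-end outflow joins the pump flow into the cap end, so the net volume the pump must supply per unit advance equals the rod cross-section area.
Rod cross-section A_rod = π/4 × (88.0 mm)² = 6082 mm^2
v = Q_pump / A_rod

v ≈ 0.293 m/s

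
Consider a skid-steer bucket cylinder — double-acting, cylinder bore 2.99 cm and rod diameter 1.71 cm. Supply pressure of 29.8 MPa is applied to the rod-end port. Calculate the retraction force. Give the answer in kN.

Rod-side annular area A_ann = π/4 × (2.99² − 1.71²) = 4.725 cm^2
On retraction the pressure acts on the annular area (bore minus rod).
F = P × A_ann

F ≈ 14.1 kN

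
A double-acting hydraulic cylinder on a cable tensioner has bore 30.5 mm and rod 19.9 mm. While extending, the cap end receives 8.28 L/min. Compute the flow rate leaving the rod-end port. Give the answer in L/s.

Q_out ≈ 0.0793 L/s

Cap-side area A_cap = π/4 × (30.5 mm)² = 730.6 mm^2
Rod-side annular area A_ann = π/4 × (30.5² − 19.9²) = 419.6 mm^2
Piston speed v = Q_in/A_cap; rod-end outflow Q_out = v × A_ann = Q_in × A_ann/A_cap.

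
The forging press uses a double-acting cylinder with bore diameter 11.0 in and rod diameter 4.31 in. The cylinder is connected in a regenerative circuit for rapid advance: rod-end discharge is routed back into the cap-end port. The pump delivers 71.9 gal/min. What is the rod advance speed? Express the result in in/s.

In regeneration the rod-end outflow joins the pump flow into the cap end, so the net volume the pump must supply per unit advance equals the rod cross-section area.
Rod cross-section A_rod = π/4 × (4.31 in)² = 14.59 in^2
v = Q_pump / A_rod

v ≈ 19.0 in/s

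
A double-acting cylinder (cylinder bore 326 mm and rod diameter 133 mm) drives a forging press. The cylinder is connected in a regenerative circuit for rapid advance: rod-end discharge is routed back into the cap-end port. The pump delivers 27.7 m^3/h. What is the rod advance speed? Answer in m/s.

In regeneration the rod-end outflow joins the pump flow into the cap end, so the net volume the pump must supply per unit advance equals the rod cross-section area.
Rod cross-section A_rod = π/4 × (133 mm)² = 13890 mm^2
v = Q_pump / A_rod

v ≈ 0.554 m/s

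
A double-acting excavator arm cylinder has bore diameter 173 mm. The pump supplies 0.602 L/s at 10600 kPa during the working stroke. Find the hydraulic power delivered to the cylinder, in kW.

W ≈ 6.38 kW

Hydraulic power = P × Q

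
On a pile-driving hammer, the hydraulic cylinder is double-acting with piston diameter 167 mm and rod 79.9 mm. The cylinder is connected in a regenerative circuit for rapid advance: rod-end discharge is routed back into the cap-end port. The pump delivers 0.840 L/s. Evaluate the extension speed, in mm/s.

In regeneration the rod-end outflow joins the pump flow into the cap end, so the net volume the pump must supply per unit advance equals the rod cross-section area.
Rod cross-section A_rod = π/4 × (79.9 mm)² = 5014 mm^2
v = Q_pump / A_rod

v ≈ 168 mm/s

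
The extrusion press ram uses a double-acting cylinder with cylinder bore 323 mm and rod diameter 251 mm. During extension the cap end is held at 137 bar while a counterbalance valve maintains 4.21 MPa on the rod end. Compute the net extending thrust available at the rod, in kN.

F ≈ 986 kN

Cap-side area A_cap = π/4 × (323 mm)² = 81940 mm^2
Rod-side annular area A_ann = π/4 × (323² − 251²) = 32460 mm^2
Net thrust = P_cap·A_cap − P_rod·A_ann = 1123 kN − 136.7 kN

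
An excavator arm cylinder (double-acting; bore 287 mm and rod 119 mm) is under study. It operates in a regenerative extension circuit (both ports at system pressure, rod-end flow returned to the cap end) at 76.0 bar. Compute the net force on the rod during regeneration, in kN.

With equal pressure on both faces, forces on the annular region cancel; the net push is pressure × rod cross-section.
Rod cross-section A_rod = π/4 × (119 mm)² = 11120 mm^2
F = P × A_rod

F ≈ 84.5 kN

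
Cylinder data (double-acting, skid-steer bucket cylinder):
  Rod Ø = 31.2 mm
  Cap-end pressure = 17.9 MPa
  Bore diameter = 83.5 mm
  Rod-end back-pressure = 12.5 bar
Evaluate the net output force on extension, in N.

F ≈ 92100 N

Cap-side area A_cap = π/4 × (83.5 mm)² = 5476 mm^2
Rod-side annular area A_ann = π/4 × (83.5² − 31.2²) = 4711 mm^2
Net thrust = P_cap·A_cap − P_rod·A_ann = 98020 N − 5889 N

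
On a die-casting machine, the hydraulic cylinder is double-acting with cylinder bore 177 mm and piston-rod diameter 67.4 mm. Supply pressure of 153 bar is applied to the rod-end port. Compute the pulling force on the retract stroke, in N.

Rod-side annular area A_ann = π/4 × (177² − 67.4²) = 21040 mm^2
On retraction the pressure acts on the annular area (bore minus rod).
F = P × A_ann

F ≈ 3.22e5 N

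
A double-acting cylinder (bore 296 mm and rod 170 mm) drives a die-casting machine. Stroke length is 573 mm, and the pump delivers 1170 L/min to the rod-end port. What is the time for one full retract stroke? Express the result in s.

Rod-side annular area A_ann = π/4 × (296² − 170²) = 46120 mm^2
Swept volume V = A × L; t = V / Q = A·L / Q

t ≈ 1.36 s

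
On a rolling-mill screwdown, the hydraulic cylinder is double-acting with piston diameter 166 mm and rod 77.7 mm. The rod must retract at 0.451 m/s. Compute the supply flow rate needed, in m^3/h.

Q ≈ 27.4 m^3/h

Rod-side annular area A_ann = π/4 × (166² − 77.7²) = 16900 mm^2
Q = A × v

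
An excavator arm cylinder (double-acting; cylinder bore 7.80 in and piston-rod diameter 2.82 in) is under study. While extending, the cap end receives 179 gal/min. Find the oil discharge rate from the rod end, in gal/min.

Cap-side area A_cap = π/4 × (7.80 in)² = 47.78 in^2
Rod-side annular area A_ann = π/4 × (7.80² − 2.82²) = 41.54 in^2
Piston speed v = Q_in/A_cap; rod-end outflow Q_out = v × A_ann = Q_in × A_ann/A_cap.

Q_out ≈ 156 gal/min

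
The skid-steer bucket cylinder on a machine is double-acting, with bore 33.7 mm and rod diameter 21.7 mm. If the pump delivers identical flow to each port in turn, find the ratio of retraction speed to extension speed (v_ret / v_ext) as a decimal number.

Cap-side area A_cap = π/4 × (33.7 mm)² = 892.0 mm^2
Rod-side annular area A_ann = π/4 × (33.7² − 21.7²) = 522.1 mm^2
For equal Q, v ∝ 1/A, so v_ret/v_ext = A_cap/A_ann.

v_ret/v_ext ≈ 1.71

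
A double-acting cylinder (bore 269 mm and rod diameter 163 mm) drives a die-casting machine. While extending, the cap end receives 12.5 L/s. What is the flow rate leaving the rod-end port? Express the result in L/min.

Cap-side area A_cap = π/4 × (269 mm)² = 56830 mm^2
Rod-side annular area A_ann = π/4 × (269² − 163²) = 35960 mm^2
Piston speed v = Q_in/A_cap; rod-end outflow Q_out = v × A_ann = Q_in × A_ann/A_cap.

Q_out ≈ 475 L/min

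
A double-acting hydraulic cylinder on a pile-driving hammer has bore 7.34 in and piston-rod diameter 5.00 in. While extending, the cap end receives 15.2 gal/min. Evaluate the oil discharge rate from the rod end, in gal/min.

Cap-side area A_cap = π/4 × (7.34 in)² = 42.31 in^2
Rod-side annular area A_ann = π/4 × (7.34² − 5.00²) = 22.68 in^2
Piston speed v = Q_in/A_cap; rod-end outflow Q_out = v × A_ann = Q_in × A_ann/A_cap.

Q_out ≈ 8.15 gal/min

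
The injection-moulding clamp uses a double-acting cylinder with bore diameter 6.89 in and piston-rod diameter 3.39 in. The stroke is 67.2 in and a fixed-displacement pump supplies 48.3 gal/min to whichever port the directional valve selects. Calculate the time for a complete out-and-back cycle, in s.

t ≈ 23.7 s

Cap-side area A_cap = π/4 × (6.89 in)² = 37.28 in^2
Rod-side annular area A_ann = π/4 × (6.89² − 3.39²) = 28.26 in^2
t_ext = A_cap·L/Q = 13.47 s
t_ret = A_ann·L/Q = 10.21 s
t_cycle = t_ext + t_ret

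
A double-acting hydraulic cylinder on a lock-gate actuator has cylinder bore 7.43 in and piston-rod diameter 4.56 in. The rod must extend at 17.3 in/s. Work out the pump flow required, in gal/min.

Cap-side area A_cap = π/4 × (7.43 in)² = 43.36 in^2
Q = A × v

Q ≈ 195 gal/min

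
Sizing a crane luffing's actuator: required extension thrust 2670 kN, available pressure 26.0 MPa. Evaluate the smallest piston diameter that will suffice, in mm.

D ≈ 362 mm

Extension force acts on the full piston face: F = P × (π/4)D².
D = √(4F / (πP)) = √(4 × 2670 kN / (π × 26.0 MPa))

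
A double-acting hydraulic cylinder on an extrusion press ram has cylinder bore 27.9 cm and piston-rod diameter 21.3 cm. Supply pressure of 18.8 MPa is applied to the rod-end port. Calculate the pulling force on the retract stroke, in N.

F ≈ 4.79e5 N

Rod-side annular area A_ann = π/4 × (27.9² − 21.3²) = 255.0 cm^2
On retraction the pressure acts on the annular area (bore minus rod).
F = P × A_ann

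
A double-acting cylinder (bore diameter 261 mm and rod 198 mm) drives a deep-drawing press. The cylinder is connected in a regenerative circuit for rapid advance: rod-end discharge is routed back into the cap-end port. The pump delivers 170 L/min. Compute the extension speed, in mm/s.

v ≈ 92.0 mm/s

In regeneration the rod-end outflow joins the pump flow into the cap end, so the net volume the pump must supply per unit advance equals the rod cross-section area.
Rod cross-section A_rod = π/4 × (198 mm)² = 30790 mm^2
v = Q_pump / A_rod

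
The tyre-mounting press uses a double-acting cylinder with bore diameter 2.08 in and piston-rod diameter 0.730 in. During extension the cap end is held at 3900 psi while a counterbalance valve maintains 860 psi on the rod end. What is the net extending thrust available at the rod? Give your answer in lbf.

Cap-side area A_cap = π/4 × (2.08 in)² = 3.398 in^2
Rod-side annular area A_ann = π/4 × (2.08² − 0.730²) = 2.979 in^2
Net thrust = P_cap·A_cap − P_rod·A_ann = 13250 lbf − 2562 lbf

F ≈ 10700 lbf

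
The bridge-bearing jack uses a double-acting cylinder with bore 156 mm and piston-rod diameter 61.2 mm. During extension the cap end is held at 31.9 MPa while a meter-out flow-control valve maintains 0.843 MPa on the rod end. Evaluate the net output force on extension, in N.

Cap-side area A_cap = π/4 × (156 mm)² = 19110 mm^2
Rod-side annular area A_ann = π/4 × (156² − 61.2²) = 16170 mm^2
Net thrust = P_cap·A_cap − P_rod·A_ann = 6.097e5 N − 13630 N

F ≈ 5.96e5 N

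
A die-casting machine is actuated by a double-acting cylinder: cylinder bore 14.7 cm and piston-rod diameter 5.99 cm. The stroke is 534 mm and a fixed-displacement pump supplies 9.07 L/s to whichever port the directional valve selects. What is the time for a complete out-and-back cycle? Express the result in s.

t ≈ 1.83 s

Cap-side area A_cap = π/4 × (14.7 cm)² = 169.7 cm^2
Rod-side annular area A_ann = π/4 × (14.7² − 5.99²) = 141.5 cm^2
t_ext = A_cap·L/Q = 0.9992 s
t_ret = A_ann·L/Q = 0.8333 s
t_cycle = t_ext + t_ret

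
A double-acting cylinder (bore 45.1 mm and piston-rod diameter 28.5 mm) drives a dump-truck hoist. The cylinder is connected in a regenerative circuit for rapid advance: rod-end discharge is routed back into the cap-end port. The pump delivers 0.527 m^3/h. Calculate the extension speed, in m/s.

In regeneration the rod-end outflow joins the pump flow into the cap end, so the net volume the pump must supply per unit advance equals the rod cross-section area.
Rod cross-section A_rod = π/4 × (28.5 mm)² = 637.9 mm^2
v = Q_pump / A_rod

v ≈ 0.229 m/s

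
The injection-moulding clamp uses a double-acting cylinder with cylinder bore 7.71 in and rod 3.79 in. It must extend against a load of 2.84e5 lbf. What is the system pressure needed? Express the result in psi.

P ≈ 6080 psi

Cap-side area A_cap = π/4 × (7.71 in)² = 46.69 in^2
P = F / A = 2.84e5 lbf / A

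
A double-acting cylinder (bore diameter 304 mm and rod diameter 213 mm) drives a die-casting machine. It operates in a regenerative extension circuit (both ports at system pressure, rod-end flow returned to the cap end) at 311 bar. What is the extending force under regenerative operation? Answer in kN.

With equal pressure on both faces, forces on the annular region cancel; the net push is pressure × rod cross-section.
Rod cross-section A_rod = π/4 × (213 mm)² = 35630 mm^2
F = P × A_rod

F ≈ 1110 kN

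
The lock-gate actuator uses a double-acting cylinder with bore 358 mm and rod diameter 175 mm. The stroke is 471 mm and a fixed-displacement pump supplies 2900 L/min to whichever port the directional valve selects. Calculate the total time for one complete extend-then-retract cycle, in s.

Cap-side area A_cap = π/4 × (358 mm)² = 1.007e5 mm^2
Rod-side annular area A_ann = π/4 × (358² − 175²) = 76610 mm^2
t_ext = A_cap·L/Q = 0.9809 s
t_ret = A_ann·L/Q = 0.7465 s
t_cycle = t_ext + t_ret

t ≈ 1.73 s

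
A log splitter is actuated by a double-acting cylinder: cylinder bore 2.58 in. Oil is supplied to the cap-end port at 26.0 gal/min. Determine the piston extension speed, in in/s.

v ≈ 19.1 in/s

Cap-side area A_cap = π/4 × (2.58 in)² = 5.228 in^2
v = Q / A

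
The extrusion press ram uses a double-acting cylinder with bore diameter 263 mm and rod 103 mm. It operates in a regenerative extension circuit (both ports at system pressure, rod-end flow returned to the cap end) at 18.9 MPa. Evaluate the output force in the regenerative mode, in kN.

F ≈ 157 kN

With equal pressure on both faces, forces on the annular region cancel; the net push is pressure × rod cross-section.
Rod cross-section A_rod = π/4 × (103 mm)² = 8332 mm^2
F = P × A_rod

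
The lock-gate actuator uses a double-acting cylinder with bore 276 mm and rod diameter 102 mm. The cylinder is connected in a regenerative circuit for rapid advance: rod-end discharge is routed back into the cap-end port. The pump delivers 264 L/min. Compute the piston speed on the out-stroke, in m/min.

In regeneration the rod-end outflow joins the pump flow into the cap end, so the net volume the pump must supply per unit advance equals the rod cross-section area.
Rod cross-section A_rod = π/4 × (102 mm)² = 8171 mm^2
v = Q_pump / A_rod

v ≈ 32.3 m/min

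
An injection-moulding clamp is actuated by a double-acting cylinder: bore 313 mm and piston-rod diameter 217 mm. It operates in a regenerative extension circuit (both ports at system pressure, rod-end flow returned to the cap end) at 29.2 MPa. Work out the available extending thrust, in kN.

With equal pressure on both faces, forces on the annular region cancel; the net push is pressure × rod cross-section.
Rod cross-section A_rod = π/4 × (217 mm)² = 36980 mm^2
F = P × A_rod

F ≈ 1080 kN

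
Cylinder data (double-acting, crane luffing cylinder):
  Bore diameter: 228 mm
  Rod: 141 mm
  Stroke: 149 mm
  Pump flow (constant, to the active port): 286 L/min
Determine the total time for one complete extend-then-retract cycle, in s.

t ≈ 2.06 s

Cap-side area A_cap = π/4 × (228 mm)² = 40830 mm^2
Rod-side annular area A_ann = π/4 × (228² − 141²) = 25210 mm^2
t_ext = A_cap·L/Q = 1.276 s
t_ret = A_ann·L/Q = 0.7881 s
t_cycle = t_ext + t_ret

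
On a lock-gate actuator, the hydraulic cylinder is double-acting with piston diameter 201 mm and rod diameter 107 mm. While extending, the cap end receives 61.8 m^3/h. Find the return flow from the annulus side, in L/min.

Q_out ≈ 738 L/min

Cap-side area A_cap = π/4 × (201 mm)² = 31730 mm^2
Rod-side annular area A_ann = π/4 × (201² − 107²) = 22740 mm^2
Piston speed v = Q_in/A_cap; rod-end outflow Q_out = v × A_ann = Q_in × A_ann/A_cap.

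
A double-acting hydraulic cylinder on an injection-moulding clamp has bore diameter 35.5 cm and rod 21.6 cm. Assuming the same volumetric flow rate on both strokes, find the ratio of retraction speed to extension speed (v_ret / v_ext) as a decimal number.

v_ret/v_ext ≈ 1.59

Cap-side area A_cap = π/4 × (35.5 cm)² = 989.8 cm^2
Rod-side annular area A_ann = π/4 × (35.5² − 21.6²) = 623.4 cm^2
For equal Q, v ∝ 1/A, so v_ret/v_ext = A_cap/A_ann.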